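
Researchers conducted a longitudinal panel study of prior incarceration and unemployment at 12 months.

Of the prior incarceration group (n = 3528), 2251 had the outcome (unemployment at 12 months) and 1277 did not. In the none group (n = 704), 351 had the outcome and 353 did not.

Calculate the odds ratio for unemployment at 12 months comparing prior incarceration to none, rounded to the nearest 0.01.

1.77

From the description: a = 2251, b = 1277, c = 351, d = 353.
OR = (a·d)/(b·c) = (2251 × 353) / (1277 × 351) = 794603 / 448227 = 1.77277
The odds of unemployment at 12 months are about 1.77 times as high in the prior incarceration group.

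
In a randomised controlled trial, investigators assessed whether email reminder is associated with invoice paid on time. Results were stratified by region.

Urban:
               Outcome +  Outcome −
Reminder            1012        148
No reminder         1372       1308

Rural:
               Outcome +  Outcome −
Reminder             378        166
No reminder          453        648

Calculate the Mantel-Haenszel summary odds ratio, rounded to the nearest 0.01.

5.01

OR_MH = Σ(aᵢdᵢ/nᵢ) / Σ(bᵢcᵢ/nᵢ), where nᵢ is the stratum total.
Stratum 1 (Urban): n = 3840; a·d/n = 1012·1308/3840 = 344.7125; b·c/n = 148·1372/3840 = 52.8792
Stratum 2 (Rural): n = 1645; a·d/n = 378·648/1645 = 148.9021; b·c/n = 166·453/1645 = 45.7131
OR_MH = (344.7125 + 148.9021) / (52.8792 + 45.7131) = 493.6146 / 98.5922 = 5.00663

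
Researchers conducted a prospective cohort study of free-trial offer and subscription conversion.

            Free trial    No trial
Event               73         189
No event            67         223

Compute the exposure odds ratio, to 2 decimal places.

Reading the table with exposure as columns: a = 73 (Free trial, case), b = 67 (Free trial, non-case), c = 189 (No trial, case), d = 223.
OR = (a·d)/(b·c) = (73 × 223) / (67 × 189) = 16279 / 12663 = 1.28556
The odds of subscription conversion are about 1.29 times as high in the free trial group.

1.29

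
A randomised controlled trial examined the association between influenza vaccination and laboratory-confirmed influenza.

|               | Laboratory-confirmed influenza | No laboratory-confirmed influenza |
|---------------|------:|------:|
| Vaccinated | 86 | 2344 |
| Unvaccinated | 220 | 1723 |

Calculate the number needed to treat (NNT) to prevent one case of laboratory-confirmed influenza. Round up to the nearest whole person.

13

Risk in treated group = 86/2430 = 0.03539; risk in control = 220/1943 = 0.11323.
Absolute risk reduction = 0.11323 − 0.03539 = 0.07784
NNT = 1 / ARR = 1 / 0.07784 = 12.848 → round up → 13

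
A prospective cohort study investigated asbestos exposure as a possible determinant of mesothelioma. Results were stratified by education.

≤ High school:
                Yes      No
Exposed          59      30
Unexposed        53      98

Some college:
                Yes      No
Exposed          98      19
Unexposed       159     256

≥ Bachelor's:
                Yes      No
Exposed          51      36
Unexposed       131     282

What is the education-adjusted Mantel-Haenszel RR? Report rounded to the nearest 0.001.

RR_MH = Σ(aᵢ·n₀ᵢ/nᵢ) / Σ(cᵢ·n₁ᵢ/nᵢ), with n₁ᵢ = aᵢ+bᵢ (exposed), n₀ᵢ = cᵢ+dᵢ (unexposed), nᵢ = n₁ᵢ+n₀ᵢ.
Stratum 1 (≤ High school): n₁ = 89, n₀ = 151, n = 240; a·n₀/n = 59·151/240 = 37.1208; c·n₁/n = 53·89/240 = 19.6542
Stratum 2 (Some college): n₁ = 117, n₀ = 415, n = 532; a·n₀/n = 98·415/532 = 76.4474; c·n₁/n = 159·117/532 = 34.9680
Stratum 3 (≥ Bachelor's): n₁ = 87, n₀ = 413, n = 500; a·n₀/n = 51·413/500 = 42.1260; c·n₁/n = 131·87/500 = 22.7940
RR_MH = (37.1208 + 76.4474 + 42.1260) / (19.6542 + 34.9680 + 22.7940) = 155.6942 / 77.4162 = 2.01113

2.011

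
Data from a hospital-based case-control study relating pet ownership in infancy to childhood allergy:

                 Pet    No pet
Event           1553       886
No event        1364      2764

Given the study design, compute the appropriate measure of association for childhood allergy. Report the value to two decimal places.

3.55

Reading the table with exposure as columns: a = 1553 (Pet, case), b = 1364 (Pet, non-case), c = 886 (No pet, case), d = 2764.
This is a hospital-based case-control study: participants were sampled on outcome status, so risks in the source population cannot be estimated directly — relative risk is not valid here. The odds ratio is the appropriate measure.
OR = (a·d)/(b·c) = (1553 × 2764) / (1364 × 886) = 4292492 / 1208504 = 3.55191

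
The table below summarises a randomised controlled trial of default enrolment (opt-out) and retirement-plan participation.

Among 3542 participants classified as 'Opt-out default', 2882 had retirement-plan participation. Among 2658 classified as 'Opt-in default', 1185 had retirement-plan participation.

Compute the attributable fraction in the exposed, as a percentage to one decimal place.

45.2

From the description: a = 2882, b = 660, c = 1185, d = 1473.
Risk in exposed = 2882/3542 = 0.81366; risk in unexposed = 1185/2658 = 0.44582.
RR = 0.81366/0.44582 = 1.82508
AR% = (RR − 1)/RR × 100 = (1.82508 − 1)/1.82508 × 100 = 45.2079%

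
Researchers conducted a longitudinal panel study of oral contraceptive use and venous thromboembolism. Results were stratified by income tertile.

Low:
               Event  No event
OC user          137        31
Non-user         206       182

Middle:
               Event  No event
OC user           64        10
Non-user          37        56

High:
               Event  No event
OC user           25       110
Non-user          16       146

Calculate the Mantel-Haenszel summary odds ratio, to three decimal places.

4.004

OR_MH = Σ(aᵢdᵢ/nᵢ) / Σ(bᵢcᵢ/nᵢ), where nᵢ is the stratum total.
Stratum 1 (Low): n = 556; a·d/n = 137·182/556 = 44.8453; b·c/n = 31·206/556 = 11.4856
Stratum 2 (Middle): n = 167; a·d/n = 64·56/167 = 21.4611; b·c/n = 10·37/167 = 2.2156
Stratum 3 (High): n = 297; a·d/n = 25·146/297 = 12.2896; b·c/n = 110·16/297 = 5.9259
OR_MH = (44.8453 + 21.4611 + 12.2896) / (11.4856 + 2.2156 + 5.9259) = 78.5960 / 19.6271 = 4.00446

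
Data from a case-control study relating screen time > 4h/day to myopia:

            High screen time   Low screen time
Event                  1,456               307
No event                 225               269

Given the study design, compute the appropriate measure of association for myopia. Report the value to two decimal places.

5.67

Reading the table with exposure as columns: a = 1456 (High screen time, case), b = 225 (High screen time, non-case), c = 307 (Low screen time, case), d = 269.
This is a case-control study: participants were sampled on outcome status, so risks in the source population cannot be estimated directly — relative risk is not valid here. The odds ratio is the appropriate measure.
OR = (a·d)/(b·c) = (1456 × 269) / (225 × 307) = 391664 / 69075 = 5.67013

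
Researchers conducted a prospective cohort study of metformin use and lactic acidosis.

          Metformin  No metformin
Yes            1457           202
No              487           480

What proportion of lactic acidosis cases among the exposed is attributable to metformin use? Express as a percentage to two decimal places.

Reading the table with exposure as columns: a = 1457 (Metformin, case), b = 487 (Metformin, non-case), c = 202 (No metformin, case), d = 480.
Risk in exposed = 1457/1944 = 0.74949; risk in unexposed = 202/682 = 0.29619.
RR = 0.74949/0.29619 = 2.53044
AR% = (RR − 1)/RR × 100 = (2.53044 − 1)/2.53044 × 100 = 60.4812%

60.48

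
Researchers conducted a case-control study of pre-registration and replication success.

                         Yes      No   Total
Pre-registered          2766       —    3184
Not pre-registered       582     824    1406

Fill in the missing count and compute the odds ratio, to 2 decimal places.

The missing cell is in the exposed row: 3184 − 2766 = 418.
So a = 2766, b = 418, c = 582, d = 824.
OR = (a·d)/(b·c) = (2766 × 824) / (418 × 582) = 2279184 / 243276 = 9.36872

9.37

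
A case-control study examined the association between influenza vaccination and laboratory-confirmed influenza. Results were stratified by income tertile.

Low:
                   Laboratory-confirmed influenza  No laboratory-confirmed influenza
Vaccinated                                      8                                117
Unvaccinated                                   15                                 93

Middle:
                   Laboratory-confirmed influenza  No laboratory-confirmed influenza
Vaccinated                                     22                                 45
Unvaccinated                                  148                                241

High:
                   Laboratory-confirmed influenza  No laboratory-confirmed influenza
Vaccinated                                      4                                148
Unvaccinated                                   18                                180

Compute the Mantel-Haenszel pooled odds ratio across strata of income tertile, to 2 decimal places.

0.57

OR_MH = Σ(aᵢdᵢ/nᵢ) / Σ(bᵢcᵢ/nᵢ), where nᵢ is the stratum total.
Stratum 1 (Low): n = 233; a·d/n = 8·93/233 = 3.1931; b·c/n = 117·15/233 = 7.5322
Stratum 2 (Middle): n = 456; a·d/n = 22·241/456 = 11.6272; b·c/n = 45·148/456 = 14.6053
Stratum 3 (High): n = 350; a·d/n = 4·180/350 = 2.0571; b·c/n = 148·18/350 = 7.6114
OR_MH = (3.1931 + 11.6272 + 2.0571) / (7.5322 + 14.6053 + 7.6114) = 16.8775 / 29.7489 = 0.56733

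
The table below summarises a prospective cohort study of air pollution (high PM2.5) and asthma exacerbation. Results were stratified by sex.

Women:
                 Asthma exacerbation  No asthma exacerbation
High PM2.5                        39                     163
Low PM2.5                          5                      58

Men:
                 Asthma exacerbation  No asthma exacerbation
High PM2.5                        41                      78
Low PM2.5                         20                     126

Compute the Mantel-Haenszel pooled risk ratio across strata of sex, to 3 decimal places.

2.491

RR_MH = Σ(aᵢ·n₀ᵢ/nᵢ) / Σ(cᵢ·n₁ᵢ/nᵢ), with n₁ᵢ = aᵢ+bᵢ (exposed), n₀ᵢ = cᵢ+dᵢ (unexposed), nᵢ = n₁ᵢ+n₀ᵢ.
Stratum 1 (Women): n₁ = 202, n₀ = 63, n = 265; a·n₀/n = 39·63/265 = 9.2717; c·n₁/n = 5·202/265 = 3.8113
Stratum 2 (Men): n₁ = 119, n₀ = 146, n = 265; a·n₀/n = 41·146/265 = 22.5887; c·n₁/n = 20·119/265 = 8.9811
RR_MH = (9.2717 + 22.5887) / (3.8113 + 8.9811) = 31.8604 / 12.7925 = 2.49056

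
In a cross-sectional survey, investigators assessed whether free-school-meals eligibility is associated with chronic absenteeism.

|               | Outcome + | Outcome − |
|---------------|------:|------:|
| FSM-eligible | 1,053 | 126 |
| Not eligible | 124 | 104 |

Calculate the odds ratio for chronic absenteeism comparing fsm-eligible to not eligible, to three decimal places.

7.009

Cells: a = 1053, b = 126, c = 124, d = 104.
OR = (a·d)/(b·c) = (1053 × 104) / (126 × 124) = 109512 / 15624 = 7.00922
The odds of chronic absenteeism are about 7.01 times as high in the fsm-eligible group.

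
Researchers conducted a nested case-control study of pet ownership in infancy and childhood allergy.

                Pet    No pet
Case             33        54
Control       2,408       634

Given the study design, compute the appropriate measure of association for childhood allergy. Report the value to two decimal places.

Reading the table with exposure as columns: a = 33 (Pet, case), b = 2408 (Pet, non-case), c = 54 (No pet, case), d = 634.
This is a nested case-control study: participants were sampled on outcome status, so risks in the source population cannot be estimated directly — relative risk is not valid here. The odds ratio is the appropriate measure.
OR = (a·d)/(b·c) = (33 × 634) / (2408 × 54) = 20922 / 130032 = 0.16090

0.16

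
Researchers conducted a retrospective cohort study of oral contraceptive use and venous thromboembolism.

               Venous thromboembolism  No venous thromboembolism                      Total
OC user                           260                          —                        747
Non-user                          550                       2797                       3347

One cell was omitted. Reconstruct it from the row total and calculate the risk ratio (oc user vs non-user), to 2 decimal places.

2.12

The missing cell is in the exposed row: 747 − 260 = 487.
So a = 260, b = 487, c = 550, d = 2797.
RR = [a/(a+b)] / [c/(c+d)] = (260/747) / (550/3347) = 0.34806/0.16433 = 2.11810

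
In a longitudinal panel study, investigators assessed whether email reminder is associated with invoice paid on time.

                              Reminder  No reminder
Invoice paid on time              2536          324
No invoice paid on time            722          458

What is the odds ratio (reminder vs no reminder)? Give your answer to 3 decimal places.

4.965

Reading the table with exposure as columns: a = 2536 (Reminder, case), b = 722 (Reminder, non-case), c = 324 (No reminder, case), d = 458.
OR = (a·d)/(b·c) = (2536 × 458) / (722 × 324) = 1161488 / 233928 = 4.96515
The odds of invoice paid on time are about 4.97 times as high in the reminder group.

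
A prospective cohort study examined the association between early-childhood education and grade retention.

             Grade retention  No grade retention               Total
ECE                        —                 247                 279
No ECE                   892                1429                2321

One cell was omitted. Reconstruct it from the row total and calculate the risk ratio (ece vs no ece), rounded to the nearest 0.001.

0.298

The missing cell is in the exposed row: 279 − 247 = 32.
So a = 32, b = 247, c = 892, d = 1429.
RR = [a/(a+b)] / [c/(c+d)] = (32/279) / (892/2321) = 0.11470/0.38432 = 0.29844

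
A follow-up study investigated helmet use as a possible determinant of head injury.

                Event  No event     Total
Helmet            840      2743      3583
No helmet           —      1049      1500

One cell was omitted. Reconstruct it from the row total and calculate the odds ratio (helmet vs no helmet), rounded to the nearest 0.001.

0.712

The missing cell is in the unexposed row: 1500 − 1049 = 451.
So a = 840, b = 2743, c = 451, d = 1049.
OR = (a·d)/(b·c) = (840 × 1049) / (2743 × 451) = 881160 / 1237093 = 0.71228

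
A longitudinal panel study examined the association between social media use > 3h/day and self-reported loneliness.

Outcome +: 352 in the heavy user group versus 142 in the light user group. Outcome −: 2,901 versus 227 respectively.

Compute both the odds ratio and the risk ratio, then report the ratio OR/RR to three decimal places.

From the description: a = 352, b = 2901, c = 142, d = 227.
OR = (352·227)/(2901·142) = 79904/411942 = 0.19397
Risk in exposed = 352/3253 = 0.10821; risk in unexposed = 142/369 = 0.38482; RR = 0.28119
OR/RR = 0.19397 / 0.28119 = 0.68982
The outcome is not rare, so the OR lies further from 1 than the RR.

0.690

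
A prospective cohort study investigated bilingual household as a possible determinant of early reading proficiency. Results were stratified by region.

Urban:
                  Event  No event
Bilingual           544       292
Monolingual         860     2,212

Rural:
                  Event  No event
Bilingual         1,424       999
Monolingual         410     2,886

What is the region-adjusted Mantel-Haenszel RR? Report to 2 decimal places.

RR_MH = Σ(aᵢ·n₀ᵢ/nᵢ) / Σ(cᵢ·n₁ᵢ/nᵢ), with n₁ᵢ = aᵢ+bᵢ (exposed), n₀ᵢ = cᵢ+dᵢ (unexposed), nᵢ = n₁ᵢ+n₀ᵢ.
Stratum 1 (Urban): n₁ = 836, n₀ = 3072, n = 3908; a·n₀/n = 544·3072/3908 = 427.6274; c·n₁/n = 860·836/3908 = 183.9713
Stratum 2 (Rural): n₁ = 2423, n₀ = 3296, n = 5719; a·n₀/n = 1424·3296/5719 = 820.6861; c·n₁/n = 410·2423/5719 = 173.7069
RR_MH = (427.6274 + 820.6861) / (183.9713 + 173.7069) = 1248.3136 / 357.6783 = 3.49005

3.49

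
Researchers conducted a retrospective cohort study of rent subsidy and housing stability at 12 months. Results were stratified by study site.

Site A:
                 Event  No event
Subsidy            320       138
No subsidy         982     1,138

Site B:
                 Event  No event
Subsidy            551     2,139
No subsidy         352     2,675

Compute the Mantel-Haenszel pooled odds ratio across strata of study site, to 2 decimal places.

2.17

OR_MH = Σ(aᵢdᵢ/nᵢ) / Σ(bᵢcᵢ/nᵢ), where nᵢ is the stratum total.
Stratum 1 (Site A): n = 2578; a·d/n = 320·1138/2578 = 141.2568; b·c/n = 138·982/2578 = 52.5663
Stratum 2 (Site B): n = 5717; a·d/n = 551·2675/5717 = 257.8144; b·c/n = 2139·352/5717 = 131.6998
OR_MH = (141.2568 + 257.8144) / (52.5663 + 131.6998) = 399.0712 / 184.2662 = 2.16573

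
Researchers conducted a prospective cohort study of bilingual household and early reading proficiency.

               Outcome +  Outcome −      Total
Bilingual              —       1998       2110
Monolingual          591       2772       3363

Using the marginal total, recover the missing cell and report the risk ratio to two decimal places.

The missing cell is in the exposed row: 2110 − 1998 = 112.
So a = 112, b = 1998, c = 591, d = 2772.
RR = [a/(a+b)] / [c/(c+d)] = (112/2110) / (591/3363) = 0.05308/0.17574 = 0.30205

0.30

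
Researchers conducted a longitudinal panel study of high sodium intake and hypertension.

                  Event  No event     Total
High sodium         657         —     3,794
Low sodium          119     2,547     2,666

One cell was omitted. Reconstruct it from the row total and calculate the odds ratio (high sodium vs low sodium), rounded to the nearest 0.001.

4.483

The missing cell is in the exposed row: 3794 − 657 = 3137.
So a = 657, b = 3137, c = 119, d = 2547.
OR = (a·d)/(b·c) = (657 × 2547) / (3137 × 119) = 1673379 / 373303 = 4.48263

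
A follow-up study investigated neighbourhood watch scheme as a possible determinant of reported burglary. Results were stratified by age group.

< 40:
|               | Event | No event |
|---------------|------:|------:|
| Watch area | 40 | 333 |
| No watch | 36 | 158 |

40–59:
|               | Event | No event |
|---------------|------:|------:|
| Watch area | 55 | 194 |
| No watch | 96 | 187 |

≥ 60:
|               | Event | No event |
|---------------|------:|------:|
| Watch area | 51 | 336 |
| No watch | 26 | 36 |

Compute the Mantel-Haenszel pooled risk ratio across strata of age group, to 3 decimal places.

RR_MH = Σ(aᵢ·n₀ᵢ/nᵢ) / Σ(cᵢ·n₁ᵢ/nᵢ), with n₁ᵢ = aᵢ+bᵢ (exposed), n₀ᵢ = cᵢ+dᵢ (unexposed), nᵢ = n₁ᵢ+n₀ᵢ.
Stratum 1 (< 40): n₁ = 373, n₀ = 194, n = 567; a·n₀/n = 40·194/567 = 13.6861; c·n₁/n = 36·373/567 = 23.6825
Stratum 2 (40–59): n₁ = 249, n₀ = 283, n = 532; a·n₀/n = 55·283/532 = 29.2575; c·n₁/n = 96·249/532 = 44.9323
Stratum 3 (≥ 60): n₁ = 387, n₀ = 62, n = 449; a·n₀/n = 51·62/449 = 7.0423; c·n₁/n = 26·387/449 = 22.4098
RR_MH = (13.6861 + 29.2575 + 7.0423) / (23.6825 + 44.9323 + 22.4098) = 49.9859 / 91.0247 = 0.54915

0.549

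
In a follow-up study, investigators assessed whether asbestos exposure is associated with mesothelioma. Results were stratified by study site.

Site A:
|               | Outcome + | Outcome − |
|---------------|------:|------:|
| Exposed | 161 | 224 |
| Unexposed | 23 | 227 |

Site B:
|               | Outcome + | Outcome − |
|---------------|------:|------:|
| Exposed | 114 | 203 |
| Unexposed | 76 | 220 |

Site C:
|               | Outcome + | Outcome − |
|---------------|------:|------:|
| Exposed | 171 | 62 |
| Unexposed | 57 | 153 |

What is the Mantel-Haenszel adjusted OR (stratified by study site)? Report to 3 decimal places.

OR_MH = Σ(aᵢdᵢ/nᵢ) / Σ(bᵢcᵢ/nᵢ), where nᵢ is the stratum total.
Stratum 1 (Site A): n = 635; a·d/n = 161·227/635 = 57.5543; b·c/n = 224·23/635 = 8.1134
Stratum 2 (Site B): n = 613; a·d/n = 114·220/613 = 40.9135; b·c/n = 203·76/613 = 25.1680
Stratum 3 (Site C): n = 443; a·d/n = 171·153/443 = 59.0587; b·c/n = 62·57/443 = 7.9774
OR_MH = (57.5543 + 40.9135 + 59.0587) / (8.1134 + 25.1680 + 7.9774) = 157.5266 / 41.2588 = 3.81801

3.818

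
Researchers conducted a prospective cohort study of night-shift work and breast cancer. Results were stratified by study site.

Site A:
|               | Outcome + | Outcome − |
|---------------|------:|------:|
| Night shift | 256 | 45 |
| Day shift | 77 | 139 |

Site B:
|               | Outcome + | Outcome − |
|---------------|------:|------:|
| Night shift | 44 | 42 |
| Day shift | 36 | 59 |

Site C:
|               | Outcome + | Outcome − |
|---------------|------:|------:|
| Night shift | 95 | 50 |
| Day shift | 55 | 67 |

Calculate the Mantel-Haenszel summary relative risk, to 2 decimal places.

RR_MH = Σ(aᵢ·n₀ᵢ/nᵢ) / Σ(cᵢ·n₁ᵢ/nᵢ), with n₁ᵢ = aᵢ+bᵢ (exposed), n₀ᵢ = cᵢ+dᵢ (unexposed), nᵢ = n₁ᵢ+n₀ᵢ.
Stratum 1 (Site A): n₁ = 301, n₀ = 216, n = 517; a·n₀/n = 256·216/517 = 106.9555; c·n₁/n = 77·301/517 = 44.8298
Stratum 2 (Site B): n₁ = 86, n₀ = 95, n = 181; a·n₀/n = 44·95/181 = 23.0939; c·n₁/n = 36·86/181 = 17.1050
Stratum 3 (Site C): n₁ = 145, n₀ = 122, n = 267; a·n₀/n = 95·122/267 = 43.4082; c·n₁/n = 55·145/267 = 29.8689
RR_MH = (106.9555 + 23.0939 + 43.4082) / (44.8298 + 17.1050 + 29.8689) = 173.4577 / 91.8037 = 1.88944

1.89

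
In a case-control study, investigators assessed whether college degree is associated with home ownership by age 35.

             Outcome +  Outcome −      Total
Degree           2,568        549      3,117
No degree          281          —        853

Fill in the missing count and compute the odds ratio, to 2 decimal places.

9.52

The missing cell is in the unexposed row: 853 − 281 = 572.
So a = 2568, b = 549, c = 281, d = 572.
OR = (a·d)/(b·c) = (2568 × 572) / (549 × 281) = 1468896 / 154269 = 9.52165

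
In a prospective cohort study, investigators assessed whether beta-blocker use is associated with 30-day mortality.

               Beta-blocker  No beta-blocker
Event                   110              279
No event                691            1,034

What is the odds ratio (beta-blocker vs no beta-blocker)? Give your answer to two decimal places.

Reading the table with exposure as columns: a = 110 (Beta-blocker, case), b = 691 (Beta-blocker, non-case), c = 279 (No beta-blocker, case), d = 1034.
OR = (a·d)/(b·c) = (110 × 1034) / (691 × 279) = 113740 / 192789 = 0.58997
Exposure is associated with lower odds of 30-day mortality (OR = 0.59 < 1).

0.59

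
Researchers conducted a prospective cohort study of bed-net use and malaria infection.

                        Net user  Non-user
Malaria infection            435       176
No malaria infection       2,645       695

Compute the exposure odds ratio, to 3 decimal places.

Reading the table with exposure as columns: a = 435 (Net user, case), b = 2645 (Net user, non-case), c = 176 (Non-user, case), d = 695.
OR = (a·d)/(b·c) = (435 × 695) / (2645 × 176) = 302325 / 465520 = 0.64944
Exposure is associated with lower odds of malaria infection (OR = 0.65 < 1).

0.649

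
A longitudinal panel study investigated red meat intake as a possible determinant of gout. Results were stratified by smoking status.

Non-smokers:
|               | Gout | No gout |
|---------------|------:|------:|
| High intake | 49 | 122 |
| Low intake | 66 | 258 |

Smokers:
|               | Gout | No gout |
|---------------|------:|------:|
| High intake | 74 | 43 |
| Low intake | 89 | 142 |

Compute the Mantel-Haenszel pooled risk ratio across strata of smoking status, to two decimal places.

1.54

RR_MH = Σ(aᵢ·n₀ᵢ/nᵢ) / Σ(cᵢ·n₁ᵢ/nᵢ), with n₁ᵢ = aᵢ+bᵢ (exposed), n₀ᵢ = cᵢ+dᵢ (unexposed), nᵢ = n₁ᵢ+n₀ᵢ.
Stratum 1 (Non-smokers): n₁ = 171, n₀ = 324, n = 495; a·n₀/n = 49·324/495 = 32.0727; c·n₁/n = 66·171/495 = 22.8000
Stratum 2 (Smokers): n₁ = 117, n₀ = 231, n = 348; a·n₀/n = 74·231/348 = 49.1207; c·n₁/n = 89·117/348 = 29.9224
RR_MH = (32.0727 + 49.1207) / (22.8000 + 29.9224) = 81.1934 / 52.7224 = 1.54002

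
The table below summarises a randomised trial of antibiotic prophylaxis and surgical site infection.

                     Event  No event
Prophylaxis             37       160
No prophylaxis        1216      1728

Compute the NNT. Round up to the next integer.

Risk in treated group = 37/197 = 0.18782; risk in control = 1216/2944 = 0.41304.
Absolute risk reduction = 0.41304 − 0.18782 = 0.22523
NNT = 1 / ARR = 1 / 0.22523 = 4.440 → round up → 5

5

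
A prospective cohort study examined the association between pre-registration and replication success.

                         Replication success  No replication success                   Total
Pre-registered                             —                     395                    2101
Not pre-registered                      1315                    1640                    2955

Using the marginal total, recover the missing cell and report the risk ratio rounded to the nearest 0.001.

1.825

The missing cell is in the exposed row: 2101 − 395 = 1706.
So a = 1706, b = 395, c = 1315, d = 1640.
RR = [a/(a+b)] / [c/(c+d)] = (1706/2101) / (1315/2955) = 0.81199/0.44501 = 1.82467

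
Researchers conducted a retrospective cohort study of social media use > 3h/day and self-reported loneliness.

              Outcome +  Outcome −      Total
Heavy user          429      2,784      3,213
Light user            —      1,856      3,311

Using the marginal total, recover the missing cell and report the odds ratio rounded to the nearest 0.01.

The missing cell is in the unexposed row: 3311 − 1856 = 1455.
So a = 429, b = 2784, c = 1455, d = 1856.
OR = (a·d)/(b·c) = (429 × 1856) / (2784 × 1455) = 796224 / 4050720 = 0.19656

0.20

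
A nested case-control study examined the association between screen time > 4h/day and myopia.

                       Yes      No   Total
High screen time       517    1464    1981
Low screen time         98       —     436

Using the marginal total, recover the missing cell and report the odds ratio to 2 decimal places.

The missing cell is in the unexposed row: 436 − 98 = 338.
So a = 517, b = 1464, c = 98, d = 338.
OR = (a·d)/(b·c) = (517 × 338) / (1464 × 98) = 174746 / 143472 = 1.21798

1.22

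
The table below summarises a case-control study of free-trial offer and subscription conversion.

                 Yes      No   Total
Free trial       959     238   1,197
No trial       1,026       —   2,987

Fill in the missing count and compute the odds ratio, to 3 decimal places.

The missing cell is in the unexposed row: 2987 − 1026 = 1961.
So a = 959, b = 238, c = 1026, d = 1961.
OR = (a·d)/(b·c) = (959 × 1961) / (238 × 1026) = 1880599 / 244188 = 7.70144

7.701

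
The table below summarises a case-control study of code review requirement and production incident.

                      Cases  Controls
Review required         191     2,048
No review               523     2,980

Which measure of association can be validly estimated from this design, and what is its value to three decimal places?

Cells: a = 191, b = 2048, c = 523, d = 2980.
This is a case-control study: participants were sampled on outcome status, so risks in the source population cannot be estimated directly — relative risk is not valid here. The odds ratio is the appropriate measure.
OR = (a·d)/(b·c) = (191 × 2980) / (2048 × 523) = 569180 / 1071104 = 0.53140

0.531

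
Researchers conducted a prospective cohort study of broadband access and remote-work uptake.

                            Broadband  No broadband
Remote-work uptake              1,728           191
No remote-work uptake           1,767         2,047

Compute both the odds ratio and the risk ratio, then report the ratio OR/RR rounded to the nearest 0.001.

Reading the table with exposure as columns: a = 1728 (Broadband, case), b = 1767 (Broadband, non-case), c = 191 (No broadband, case), d = 2047.
OR = (1728·2047)/(1767·191) = 3537216/337497 = 10.48073
Risk in exposed = 1728/3495 = 0.49442; risk in unexposed = 191/2238 = 0.08534; RR = 5.79326
OR/RR = 10.48073 / 5.79326 = 1.80912
The outcome is not rare, so the OR lies further from 1 than the RR.

1.809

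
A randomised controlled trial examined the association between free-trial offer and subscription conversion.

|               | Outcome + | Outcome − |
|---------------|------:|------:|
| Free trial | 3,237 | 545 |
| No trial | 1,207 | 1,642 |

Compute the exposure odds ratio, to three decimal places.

Cells: a = 3237, b = 545, c = 1207, d = 1642.
OR = (a·d)/(b·c) = (3237 × 1642) / (545 × 1207) = 5315154 / 657815 = 8.08001
The odds of subscription conversion are about 8.08 times as high in the free trial group.

8.080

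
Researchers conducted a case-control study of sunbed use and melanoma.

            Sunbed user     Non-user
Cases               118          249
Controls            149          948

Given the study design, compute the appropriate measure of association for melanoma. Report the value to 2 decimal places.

Reading the table with exposure as columns: a = 118 (Sunbed user, case), b = 149 (Sunbed user, non-case), c = 249 (Non-user, case), d = 948.
This is a case-control study: participants were sampled on outcome status, so risks in the source population cannot be estimated directly — relative risk is not valid here. The odds ratio is the appropriate measure.
OR = (a·d)/(b·c) = (118 × 948) / (149 × 249) = 111864 / 37101 = 3.01512

3.02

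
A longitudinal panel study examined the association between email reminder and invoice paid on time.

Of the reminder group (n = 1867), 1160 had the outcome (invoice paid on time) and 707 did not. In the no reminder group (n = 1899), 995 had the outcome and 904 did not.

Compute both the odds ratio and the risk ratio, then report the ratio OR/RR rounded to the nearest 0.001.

From the description: a = 1160, b = 707, c = 995, d = 904.
OR = (1160·904)/(707·995) = 1048640/703465 = 1.49068
Risk in exposed = 1160/1867 = 0.62132; risk in unexposed = 995/1899 = 0.52396; RR = 1.18581
OR/RR = 1.49068 / 1.18581 = 1.25710
The outcome is not rare, so the OR lies further from 1 than the RR.

1.257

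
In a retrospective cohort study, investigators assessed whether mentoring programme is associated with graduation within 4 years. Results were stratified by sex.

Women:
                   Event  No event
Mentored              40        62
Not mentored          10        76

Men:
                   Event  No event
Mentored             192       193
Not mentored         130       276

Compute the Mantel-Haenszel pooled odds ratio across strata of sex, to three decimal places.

OR_MH = Σ(aᵢdᵢ/nᵢ) / Σ(bᵢcᵢ/nᵢ), where nᵢ is the stratum total.
Stratum 1 (Women): n = 188; a·d/n = 40·76/188 = 16.1702; b·c/n = 62·10/188 = 3.2979
Stratum 2 (Men): n = 791; a·d/n = 192·276/791 = 66.9937; b·c/n = 193·130/791 = 31.7193
OR_MH = (16.1702 + 66.9937) / (3.2979 + 31.7193) = 83.1639 / 35.0172 = 2.37494

2.375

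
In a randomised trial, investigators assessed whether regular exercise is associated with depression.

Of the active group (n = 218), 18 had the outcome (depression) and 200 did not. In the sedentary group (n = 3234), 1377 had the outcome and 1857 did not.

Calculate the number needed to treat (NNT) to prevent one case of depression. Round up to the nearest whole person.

Risk in treated group = 18/218 = 0.08257; risk in control = 1377/3234 = 0.42579.
Absolute risk reduction = 0.42579 − 0.08257 = 0.34322
NNT = 1 / ARR = 1 / 0.34322 = 2.914 → round up → 3

3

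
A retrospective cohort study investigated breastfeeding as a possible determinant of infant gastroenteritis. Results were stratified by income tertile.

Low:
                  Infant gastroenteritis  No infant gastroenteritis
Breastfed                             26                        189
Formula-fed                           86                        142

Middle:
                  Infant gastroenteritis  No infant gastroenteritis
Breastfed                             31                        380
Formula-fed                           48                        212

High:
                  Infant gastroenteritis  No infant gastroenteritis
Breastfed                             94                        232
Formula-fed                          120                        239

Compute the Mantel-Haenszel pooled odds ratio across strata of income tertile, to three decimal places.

0.487

OR_MH = Σ(aᵢdᵢ/nᵢ) / Σ(bᵢcᵢ/nᵢ), where nᵢ is the stratum total.
Stratum 1 (Low): n = 443; a·d/n = 26·142/443 = 8.3341; b·c/n = 189·86/443 = 36.6907
Stratum 2 (Middle): n = 671; a·d/n = 31·212/671 = 9.7943; b·c/n = 380·48/671 = 27.1833
Stratum 3 (High): n = 685; a·d/n = 94·239/685 = 32.7971; b·c/n = 232·120/685 = 40.6423
OR_MH = (8.3341 + 9.7943 + 32.7971) / (36.6907 + 27.1833 + 40.6423) = 50.9255 / 104.5164 = 0.48725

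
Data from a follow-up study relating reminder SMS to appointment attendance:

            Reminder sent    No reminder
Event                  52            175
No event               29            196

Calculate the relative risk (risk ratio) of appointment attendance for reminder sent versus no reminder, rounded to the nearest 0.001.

1.361

Reading the table with exposure as columns: a = 52 (Reminder sent, case), b = 29 (Reminder sent, non-case), c = 175 (No reminder, case), d = 196.
Risk in exposed = 52/81 = 0.64198; risk in unexposed = 175/371 = 0.47170.
RR = 0.64198 / 0.47170 = 1.36099
The risk among the exposed is 1.36 times that among the unexposed.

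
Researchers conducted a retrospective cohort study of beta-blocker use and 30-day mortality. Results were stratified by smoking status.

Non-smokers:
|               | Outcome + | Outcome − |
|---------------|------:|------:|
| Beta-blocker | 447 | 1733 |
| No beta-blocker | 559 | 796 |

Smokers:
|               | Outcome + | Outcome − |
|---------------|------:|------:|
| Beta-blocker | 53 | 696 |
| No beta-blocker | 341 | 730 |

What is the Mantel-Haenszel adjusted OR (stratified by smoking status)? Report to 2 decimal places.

0.30

OR_MH = Σ(aᵢdᵢ/nᵢ) / Σ(bᵢcᵢ/nᵢ), where nᵢ is the stratum total.
Stratum 1 (Non-smokers): n = 3535; a·d/n = 447·796/3535 = 100.6540; b·c/n = 1733·559/3535 = 274.0444
Stratum 2 (Smokers): n = 1820; a·d/n = 53·730/1820 = 21.2582; b·c/n = 696·341/1820 = 130.4044
OR_MH = (100.6540 + 21.2582) / (274.0444 + 130.4044) = 121.9123 / 404.4488 = 0.30143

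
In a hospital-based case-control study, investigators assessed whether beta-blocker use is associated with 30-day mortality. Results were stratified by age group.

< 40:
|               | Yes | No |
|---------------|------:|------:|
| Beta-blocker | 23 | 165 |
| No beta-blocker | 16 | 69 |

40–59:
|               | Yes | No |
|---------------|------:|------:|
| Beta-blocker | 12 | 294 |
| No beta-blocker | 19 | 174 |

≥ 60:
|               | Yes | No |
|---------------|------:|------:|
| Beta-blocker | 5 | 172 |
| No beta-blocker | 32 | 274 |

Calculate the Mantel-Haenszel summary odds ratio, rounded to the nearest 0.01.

OR_MH = Σ(aᵢdᵢ/nᵢ) / Σ(bᵢcᵢ/nᵢ), where nᵢ is the stratum total.
Stratum 1 (< 40): n = 273; a·d/n = 23·69/273 = 5.8132; b·c/n = 165·16/273 = 9.6703
Stratum 2 (40–59): n = 499; a·d/n = 12·174/499 = 4.1844; b·c/n = 294·19/499 = 11.1944
Stratum 3 (≥ 60): n = 483; a·d/n = 5·274/483 = 2.8364; b·c/n = 172·32/483 = 11.3954
OR_MH = (5.8132 + 4.1844 + 2.8364) / (9.6703 + 11.1944 + 11.3954) = 12.8340 / 32.2602 = 0.39783

0.40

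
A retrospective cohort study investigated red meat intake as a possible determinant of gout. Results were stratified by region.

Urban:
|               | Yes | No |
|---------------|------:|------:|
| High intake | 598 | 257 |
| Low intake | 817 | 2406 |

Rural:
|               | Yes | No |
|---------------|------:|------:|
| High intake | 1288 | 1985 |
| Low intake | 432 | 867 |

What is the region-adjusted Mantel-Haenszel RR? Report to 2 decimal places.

RR_MH = Σ(aᵢ·n₀ᵢ/nᵢ) / Σ(cᵢ·n₁ᵢ/nᵢ), with n₁ᵢ = aᵢ+bᵢ (exposed), n₀ᵢ = cᵢ+dᵢ (unexposed), nᵢ = n₁ᵢ+n₀ᵢ.
Stratum 1 (Urban): n₁ = 855, n₀ = 3223, n = 4078; a·n₀/n = 598·3223/4078 = 472.6224; c·n₁/n = 817·855/4078 = 171.2935
Stratum 2 (Rural): n₁ = 3273, n₀ = 1299, n = 4572; a·n₀/n = 1288·1299/4572 = 365.9475; c·n₁/n = 432·3273/4572 = 309.2598
RR_MH = (472.6224 + 365.9475) / (171.2935 + 309.2598) = 838.5699 / 480.5534 = 1.74501

1.75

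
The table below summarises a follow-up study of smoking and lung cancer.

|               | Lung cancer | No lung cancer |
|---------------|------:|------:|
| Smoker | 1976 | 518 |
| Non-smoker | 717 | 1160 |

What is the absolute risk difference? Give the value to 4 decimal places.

0.4103

Cells: a = 1976, b = 518, c = 717, d = 1160.
Risk in exposed = 1976/2494 = 0.792302; risk in unexposed = 717/1877 = 0.381993.
Risk difference = 0.792302 − 0.381993 = 0.410309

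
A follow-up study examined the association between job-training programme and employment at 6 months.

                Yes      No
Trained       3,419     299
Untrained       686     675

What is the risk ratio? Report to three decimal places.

1.824

Cells: a = 3419, b = 299, c = 686, d = 675.
Risk in exposed = 3419/3718 = 0.91958; risk in unexposed = 686/1361 = 0.50404.
RR = 0.91958 / 0.50404 = 1.82442
The risk among the exposed is 1.82 times that among the unexposed.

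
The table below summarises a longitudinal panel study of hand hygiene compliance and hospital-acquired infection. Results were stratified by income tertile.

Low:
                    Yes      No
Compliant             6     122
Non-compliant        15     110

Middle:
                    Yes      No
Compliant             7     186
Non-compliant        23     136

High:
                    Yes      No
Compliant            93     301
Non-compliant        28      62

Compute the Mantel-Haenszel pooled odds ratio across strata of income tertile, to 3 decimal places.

OR_MH = Σ(aᵢdᵢ/nᵢ) / Σ(bᵢcᵢ/nᵢ), where nᵢ is the stratum total.
Stratum 1 (Low): n = 253; a·d/n = 6·110/253 = 2.6087; b·c/n = 122·15/253 = 7.2332
Stratum 2 (Middle): n = 352; a·d/n = 7·136/352 = 2.7045; b·c/n = 186·23/352 = 12.1534
Stratum 3 (High): n = 484; a·d/n = 93·62/484 = 11.9132; b·c/n = 301·28/484 = 17.4132
OR_MH = (2.6087 + 2.7045 + 11.9132) / (7.2332 + 12.1534 + 17.4132) = 17.2265 / 36.7998 = 0.46811

0.468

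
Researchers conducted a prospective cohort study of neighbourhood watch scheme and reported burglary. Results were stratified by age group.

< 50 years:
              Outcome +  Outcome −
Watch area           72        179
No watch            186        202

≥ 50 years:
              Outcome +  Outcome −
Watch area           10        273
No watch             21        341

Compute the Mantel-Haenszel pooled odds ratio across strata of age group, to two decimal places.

OR_MH = Σ(aᵢdᵢ/nᵢ) / Σ(bᵢcᵢ/nᵢ), where nᵢ is the stratum total.
Stratum 1 (< 50 years): n = 639; a·d/n = 72·202/639 = 22.7606; b·c/n = 179·186/639 = 52.1033
Stratum 2 (≥ 50 years): n = 645; a·d/n = 10·341/645 = 5.2868; b·c/n = 273·21/645 = 8.8884
OR_MH = (22.7606 + 5.2868) / (52.1033 + 8.8884) = 28.0474 / 60.9917 = 0.45986

0.46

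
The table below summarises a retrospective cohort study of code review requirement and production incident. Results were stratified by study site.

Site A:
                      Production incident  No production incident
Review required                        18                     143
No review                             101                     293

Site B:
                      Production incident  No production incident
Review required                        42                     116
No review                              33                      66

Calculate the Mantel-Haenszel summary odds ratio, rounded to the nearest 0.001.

0.496

OR_MH = Σ(aᵢdᵢ/nᵢ) / Σ(bᵢcᵢ/nᵢ), where nᵢ is the stratum total.
Stratum 1 (Site A): n = 555; a·d/n = 18·293/555 = 9.5027; b·c/n = 143·101/555 = 26.0234
Stratum 2 (Site B): n = 257; a·d/n = 42·66/257 = 10.7860; b·c/n = 116·33/257 = 14.8949
OR_MH = (9.5027 + 10.7860) / (26.0234 + 14.8949) = 20.2887 / 40.9184 = 0.49583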